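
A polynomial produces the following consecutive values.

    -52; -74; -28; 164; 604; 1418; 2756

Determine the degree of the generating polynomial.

D1: -22, 46, 192, 440, 814, 1338
D2: 68, 146, 248, 374, 524
D3: 78, 102, 126, 150
D4: 24, 24, 24
The fourth differences are constant, so the polynomial has degree 4.

4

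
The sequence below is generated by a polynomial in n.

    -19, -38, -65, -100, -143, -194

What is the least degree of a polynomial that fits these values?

2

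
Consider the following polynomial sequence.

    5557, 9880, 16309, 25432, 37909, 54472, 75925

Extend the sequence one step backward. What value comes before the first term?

2824

4323  6429  9123  12477  16563  21453
2106  2694  3354  4086  4890
588  660  732  804
72  72  72
The fourth differences are constant at 72.
Work back: 588 − 72 = 516;  2106 − 516 = 1590;  4323 − 1590 = 2733;  5557 − 2733 = 2824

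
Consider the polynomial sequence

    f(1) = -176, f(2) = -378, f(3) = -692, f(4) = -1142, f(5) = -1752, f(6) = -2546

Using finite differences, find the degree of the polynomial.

3

D1: -202, -314, -450, -610, -794
D2: -112, -136, -160, -184
D3: -24, -24, -24
The third differences are constant, so the polynomial has degree 3.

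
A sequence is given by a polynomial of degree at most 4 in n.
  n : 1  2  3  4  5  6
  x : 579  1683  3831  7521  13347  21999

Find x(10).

102027

1104, 2148, 3690, 5826, 8652
1044, 1542, 2136, 2826
498, 594, 690
96, 96
Fourth differences constant at 96.
690 + 96 = 786;  2826 + 786 = 3612;  8652 + 3612 = 12264;  21999 + 12264 = 34263
786 + 96 = 882;  3612 + 882 = 4494;  12264 + 4494 = 16758;  34263 + 16758 = 51021
882 + 96 = 978;  4494 + 978 = 5472;  16758 + 5472 = 22230;  51021 + 22230 = 73251
978 + 96 = 1074;  5472 + 1074 = 6546;  22230 + 6546 = 28776;  73251 + 28776 = 102027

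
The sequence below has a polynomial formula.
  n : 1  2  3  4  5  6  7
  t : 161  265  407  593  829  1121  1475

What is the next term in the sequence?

1897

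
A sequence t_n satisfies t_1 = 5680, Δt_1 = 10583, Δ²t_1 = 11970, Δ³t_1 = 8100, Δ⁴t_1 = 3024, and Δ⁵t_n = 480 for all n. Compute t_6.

Build the table forward from the leading diagonal:
D5: 480, 480, 480, 480, 480, 480
D4: 3024, 3504, 3984, 4464, 4944, 5424
D3: 8100, 11124, 14628, 18612, 23076, 28020
D2: 11970, 20070, 31194, 45822, 64434, 87510
D1: 10583, 22553, 42623, 73817, 119639, 184073
t: 5680, 16263, 38816, 81439, 155256, 274895

274895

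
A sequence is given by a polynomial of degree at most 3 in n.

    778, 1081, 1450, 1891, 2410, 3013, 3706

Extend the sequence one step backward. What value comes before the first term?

535

First differences: 303, 369, 441, 519, 603, 693
Second differences: 66, 72, 78, 84, 90
Third differences: 6, 6, 6, 6
The third differences are constant at 6.
Work back: 66 − 6 = 60;  303 − 60 = 243;  778 − 243 = 535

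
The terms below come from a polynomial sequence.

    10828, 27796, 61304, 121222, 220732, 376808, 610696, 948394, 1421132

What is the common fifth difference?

480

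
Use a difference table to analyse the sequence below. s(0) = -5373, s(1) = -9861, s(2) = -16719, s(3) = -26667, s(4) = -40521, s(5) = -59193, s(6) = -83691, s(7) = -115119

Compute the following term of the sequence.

-154677

-4488 , -6858 , -9948 , -13854 , -18672 , -24498 , -31428
-2370 , -3090 , -3906 , -4818 , -5826 , -6930
-720 , -816 , -912 , -1008 , -1104
-96 , -96 , -96 , -96
Fourth differences constant at -96.
-1104 − 96 = -1200;  -6930 − 1200 = -8130;  -31428 − 8130 = -39558;  -115119 − 39558 = -154677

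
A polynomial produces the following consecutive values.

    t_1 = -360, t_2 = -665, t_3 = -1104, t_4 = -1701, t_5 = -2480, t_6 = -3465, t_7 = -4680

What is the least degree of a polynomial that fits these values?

Δ: -305, -439, -597, -779, -985, -1215
Δ²: -134, -158, -182, -206, -230
Δ³: -24, -24, -24, -24
The third differences are constant, so the polynomial has degree 3.

3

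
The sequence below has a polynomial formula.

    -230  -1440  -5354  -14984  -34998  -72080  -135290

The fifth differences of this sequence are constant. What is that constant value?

-360

Δ: -1210, -3914, -9630, -20014, -37082, -63210
Δ²: -2704, -5716, -10384, -17068, -26128
Δ³: -3012, -4668, -6684, -9060
Δ⁴: -1656, -2016, -2376
Δ⁵: -360, -360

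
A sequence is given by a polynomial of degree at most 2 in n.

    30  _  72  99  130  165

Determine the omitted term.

Using the last 4 terms:
D1: 27, 31, 35
D2: 4, 4
Constant second difference = 4.
Extend backward: 27 − 4 = 23;  72 − 23 = 49

49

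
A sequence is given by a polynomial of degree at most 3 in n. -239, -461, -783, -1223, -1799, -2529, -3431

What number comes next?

First differences: -222, -322, -440, -576, -730, -902
Second differences: -100, -118, -136, -154, -172
Third differences: -18, -18, -18, -18
Third differences constant at -18.
-172 − 18 = -190;  -902 − 190 = -1092;  -3431 − 1092 = -4523

-4523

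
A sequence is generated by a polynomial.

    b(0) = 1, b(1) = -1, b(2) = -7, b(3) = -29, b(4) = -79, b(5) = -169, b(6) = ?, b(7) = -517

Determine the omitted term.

-311

Using the first 6 terms:
Δ: -2  -6  -22  -50  -90
Δ²: -4  -16  -28  -40
Δ³: -12  -12  -12
Constant third difference = -12.
Extend forward: -40 − 12 = -52;  -90 − 52 = -142;  -169 − 142 = -311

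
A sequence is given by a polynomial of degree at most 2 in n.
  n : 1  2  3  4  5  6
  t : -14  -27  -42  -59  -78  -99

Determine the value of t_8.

-147

Δ: -13, -15, -17, -19, -21
Δ²: -2, -2, -2, -2
Constant second difference = -2, so extend:
-21 − 2 = -23;  -99 − 23 = -122
-23 − 2 = -25;  -122 − 25 = -147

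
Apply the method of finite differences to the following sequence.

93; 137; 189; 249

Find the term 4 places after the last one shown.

First differences: 44, 52, 60
Second differences: 8, 8
The second differences are constant (8).
60 + 8 = 68;  249 + 68 = 317
68 + 8 = 76;  317 + 76 = 393
76 + 8 = 84;  393 + 84 = 477
84 + 8 = 92;  477 + 92 = 569

569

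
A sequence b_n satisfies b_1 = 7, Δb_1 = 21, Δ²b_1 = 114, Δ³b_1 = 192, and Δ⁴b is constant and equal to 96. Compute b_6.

3652

Build the table forward from the leading diagonal:
D4: 96  96  96  96  96  96
D3: 192  288  384  480  576  672
D2: 114  306  594  978  1458  2034
D1: 21  135  441  1035  2013  3471
b: 7  28  163  604  1639  3652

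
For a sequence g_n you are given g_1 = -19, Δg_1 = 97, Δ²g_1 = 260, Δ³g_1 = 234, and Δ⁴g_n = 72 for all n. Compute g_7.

Build the table forward from the leading diagonal:
Δ⁴: 72  72  72  72  72  72  72
Δ³: 234  306  378  450  522  594  666
Δ²: 260  494  800  1178  1628  2150  2744
Δ: 97  357  851  1651  2829  4457  6607
g: -19  78  435  1286  2937  5766  10223

10223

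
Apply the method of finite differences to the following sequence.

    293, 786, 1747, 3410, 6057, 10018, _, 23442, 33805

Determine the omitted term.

15671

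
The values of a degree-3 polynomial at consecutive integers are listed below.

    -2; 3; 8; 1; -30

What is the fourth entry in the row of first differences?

D1: 5, 5, -7, -31
D2: 0, -12, -24
D3: -12, -12

-31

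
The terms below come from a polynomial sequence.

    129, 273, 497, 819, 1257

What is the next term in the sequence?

1829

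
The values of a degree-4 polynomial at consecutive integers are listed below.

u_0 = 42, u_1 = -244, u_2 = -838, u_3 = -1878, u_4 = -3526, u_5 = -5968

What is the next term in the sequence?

-9414

Δ: -286, -594, -1040, -1648, -2442
Δ²: -308, -446, -608, -794
Δ³: -138, -162, -186
Δ⁴: -24, -24
Fourth differences constant at -24.
-186 − 24 = -210;  -794 − 210 = -1004;  -2442 − 1004 = -3446;  -5968 − 3446 = -9414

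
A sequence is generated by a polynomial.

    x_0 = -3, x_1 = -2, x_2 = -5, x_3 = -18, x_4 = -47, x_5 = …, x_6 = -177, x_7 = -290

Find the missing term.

-98

Using the first 5 terms:
1  -3  -13  -29
-4  -10  -16
-6  -6
Constant third difference = -6.
Extend forward: -16 − 6 = -22;  -29 − 22 = -51;  -47 − 51 = -98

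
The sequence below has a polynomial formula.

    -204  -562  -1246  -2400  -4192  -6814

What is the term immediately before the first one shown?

Δ: -358  -684  -1154  -1792  -2622
Δ²: -326  -470  -638  -830
Δ³: -144  -168  -192
Δ⁴: -24  -24
The fourth differences are constant at -24.
Work back: -144 + 24 = -120;  -326 + 120 = -206;  -358 + 206 = -152;  -204 + 152 = -52

-52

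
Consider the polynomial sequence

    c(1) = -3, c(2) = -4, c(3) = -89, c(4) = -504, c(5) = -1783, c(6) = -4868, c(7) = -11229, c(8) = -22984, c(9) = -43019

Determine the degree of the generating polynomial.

5

-1, -85, -415, -1279, -3085, -6361, -11755, -20035
-84, -330, -864, -1806, -3276, -5394, -8280
-246, -534, -942, -1470, -2118, -2886
-288, -408, -528, -648, -768
-120, -120, -120, -120
The fifth differences are constant, so the polynomial has degree 5.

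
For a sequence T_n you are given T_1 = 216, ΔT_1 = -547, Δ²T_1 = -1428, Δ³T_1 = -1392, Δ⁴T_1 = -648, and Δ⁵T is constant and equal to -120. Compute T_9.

Build the table forward from the leading diagonal:
Δ⁵: -120, -120, -120, -120, -120, -120, -120, -120, -120
Δ⁴: -648, -768, -888, -1008, -1128, -1248, -1368, -1488, -1608
Δ³: -1392, -2040, -2808, -3696, -4704, -5832, -7080, -8448, -9936
Δ²: -1428, -2820, -4860, -7668, -11364, -16068, -21900, -28980, -37428
Δ: -547, -1975, -4795, -9655, -17323, -28687, -44755, -66655, -95635
T: 216, -331, -2306, -7101, -16756, -34079, -62766, -107521, -174176

-174176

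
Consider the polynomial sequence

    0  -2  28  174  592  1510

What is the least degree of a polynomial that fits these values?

-2, 30, 146, 418, 918
32, 116, 272, 500
84, 156, 228
72, 72
The fourth differences are constant, so the polynomial has degree 4.

4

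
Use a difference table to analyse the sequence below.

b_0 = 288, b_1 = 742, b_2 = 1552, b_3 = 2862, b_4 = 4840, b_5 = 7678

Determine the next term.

11592

D1: 454  810  1310  1978  2838
D2: 356  500  668  860
D3: 144  168  192
D4: 24  24
The fourth differences are constant (24).
192 + 24 = 216;  860 + 216 = 1076;  2838 + 1076 = 3914;  7678 + 3914 = 11592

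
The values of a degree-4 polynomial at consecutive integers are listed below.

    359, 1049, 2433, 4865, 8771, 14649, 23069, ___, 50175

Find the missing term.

34673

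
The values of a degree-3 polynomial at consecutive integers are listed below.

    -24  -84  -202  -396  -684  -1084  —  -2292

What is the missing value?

-1614

Using the first 6 terms:
D1: -60, -118, -194, -288, -400
D2: -58, -76, -94, -112
D3: -18, -18, -18
Constant third difference = -18.
Extend forward: -112 − 18 = -130;  -400 − 130 = -530;  -1084 − 530 = -1614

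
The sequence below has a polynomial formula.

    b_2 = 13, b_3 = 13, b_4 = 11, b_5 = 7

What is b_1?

11

Δ: 0  -2  -4
Δ²: -2  -2
The second differences are constant at -2.
Work back: 0 + 2 = 2;  13 − 2 = 11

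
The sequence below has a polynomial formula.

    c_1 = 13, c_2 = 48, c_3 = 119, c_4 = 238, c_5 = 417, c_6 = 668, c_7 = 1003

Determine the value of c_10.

2632

D1: 35 , 71 , 119 , 179 , 251 , 335
D2: 36 , 48 , 60 , 72 , 84
D3: 12 , 12 , 12 , 12
Constant third difference = 12, so extend:
84 + 12 = 96;  335 + 96 = 431;  1003 + 431 = 1434
96 + 12 = 108;  431 + 108 = 539;  1434 + 539 = 1973
108 + 12 = 120;  539 + 120 = 659;  1973 + 659 = 2632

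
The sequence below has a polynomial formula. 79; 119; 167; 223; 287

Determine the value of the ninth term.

623

First differences: 40, 48, 56, 64
Second differences: 8, 8, 8
Second differences constant at 8.
64 + 8 = 72;  287 + 72 = 359
72 + 8 = 80;  359 + 80 = 439
80 + 8 = 88;  439 + 88 = 527
88 + 8 = 96;  527 + 96 = 623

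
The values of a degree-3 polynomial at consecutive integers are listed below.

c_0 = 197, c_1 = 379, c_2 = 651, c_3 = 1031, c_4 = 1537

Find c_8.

5181

First differences: 182, 272, 380, 506
Second differences: 90, 108, 126
Third differences: 18, 18
Third differences constant at 18.
126 + 18 = 144;  506 + 144 = 650;  1537 + 650 = 2187
144 + 18 = 162;  650 + 162 = 812;  2187 + 812 = 2999
162 + 18 = 180;  812 + 180 = 992;  2999 + 992 = 3991
180 + 18 = 198;  992 + 198 = 1190;  3991 + 1190 = 5181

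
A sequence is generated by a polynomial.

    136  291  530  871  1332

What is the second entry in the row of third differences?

18

Δ: 155, 239, 341, 461
Δ²: 84, 102, 120
Δ³: 18, 18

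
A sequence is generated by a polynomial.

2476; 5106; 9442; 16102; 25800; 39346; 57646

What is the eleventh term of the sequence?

D1: 2630, 4336, 6660, 9698, 13546, 18300
D2: 1706, 2324, 3038, 3848, 4754
D3: 618, 714, 810, 906
D4: 96, 96, 96
The fourth differences are constant (96).
906 + 96 = 1002;  4754 + 1002 = 5756;  18300 + 5756 = 24056;  57646 + 24056 = 81702
1002 + 96 = 1098;  5756 + 1098 = 6854;  24056 + 6854 = 30910;  81702 + 30910 = 112612
1098 + 96 = 1194;  6854 + 1194 = 8048;  30910 + 8048 = 38958;  112612 + 38958 = 151570
1194 + 96 = 1290;  8048 + 1290 = 9338;  38958 + 9338 = 48296;  151570 + 48296 = 199866

199866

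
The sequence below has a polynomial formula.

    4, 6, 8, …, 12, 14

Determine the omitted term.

Using the first 3 terms:
First differences: 2  2
Constant first difference = 2.
Extend forward: 8 + 2 = 10

10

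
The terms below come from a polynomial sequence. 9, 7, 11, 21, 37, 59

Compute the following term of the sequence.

87

First differences: -2 , 4 , 10 , 16 , 22
Second differences: 6 , 6 , 6 , 6
The second differences are constant (6).
22 + 6 = 28;  59 + 28 = 87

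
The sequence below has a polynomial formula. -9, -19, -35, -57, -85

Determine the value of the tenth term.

First differences: -10, -16, -22, -28
Second differences: -6, -6, -6
Constant second difference = -6, so extend:
-28 − 6 = -34;  -85 − 34 = -119
-34 − 6 = -40;  -119 − 40 = -159
-40 − 6 = -46;  -159 − 46 = -205
-46 − 6 = -52;  -205 − 52 = -257
-52 − 6 = -58;  -257 − 58 = -315

-315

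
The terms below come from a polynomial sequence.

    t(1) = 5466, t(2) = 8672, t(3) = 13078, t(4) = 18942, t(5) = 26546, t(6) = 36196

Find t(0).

3226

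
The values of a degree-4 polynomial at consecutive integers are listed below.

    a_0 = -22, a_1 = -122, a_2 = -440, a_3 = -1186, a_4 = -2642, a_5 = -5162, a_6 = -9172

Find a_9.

-35482

Δ: -100, -318, -746, -1456, -2520, -4010
Δ²: -218, -428, -710, -1064, -1490
Δ³: -210, -282, -354, -426
Δ⁴: -72, -72, -72
The fourth differences are constant (-72).
-426 − 72 = -498;  -1490 − 498 = -1988;  -4010 − 1988 = -5998;  -9172 − 5998 = -15170
-498 − 72 = -570;  -1988 − 570 = -2558;  -5998 − 2558 = -8556;  -15170 − 8556 = -23726
-570 − 72 = -642;  -2558 − 642 = -3200;  -8556 − 3200 = -11756;  -23726 − 11756 = -35482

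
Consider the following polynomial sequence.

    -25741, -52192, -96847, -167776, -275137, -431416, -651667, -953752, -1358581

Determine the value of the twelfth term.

Δ: -26451 , -44655 , -70929 , -107361 , -156279 , -220251 , -302085 , -404829
Δ²: -18204 , -26274 , -36432 , -48918 , -63972 , -81834 , -102744
Δ³: -8070 , -10158 , -12486 , -15054 , -17862 , -20910
Δ⁴: -2088 , -2328 , -2568 , -2808 , -3048
Δ⁵: -240 , -240 , -240 , -240
Constant fifth difference = -240, so extend:
-3048 − 240 = -3288;  -20910 − 3288 = -24198;  -102744 − 24198 = -126942;  -404829 − 126942 = -531771;  -1358581 − 531771 = -1890352
-3288 − 240 = -3528;  -24198 − 3528 = -27726;  -126942 − 27726 = -154668;  -531771 − 154668 = -686439;  -1890352 − 686439 = -2576791
-3528 − 240 = -3768;  -27726 − 3768 = -31494;  -154668 − 31494 = -186162;  -686439 − 186162 = -872601;  -2576791 − 872601 = -3449392

-3449392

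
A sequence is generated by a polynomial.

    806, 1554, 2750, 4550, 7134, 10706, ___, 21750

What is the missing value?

Using the first 6 terms:
748, 1196, 1800, 2584, 3572
448, 604, 784, 988
156, 180, 204
24, 24
Constant fourth difference = 24.
Extend forward: 204 + 24 = 228;  988 + 228 = 1216;  3572 + 1216 = 4788;  10706 + 4788 = 15494

15494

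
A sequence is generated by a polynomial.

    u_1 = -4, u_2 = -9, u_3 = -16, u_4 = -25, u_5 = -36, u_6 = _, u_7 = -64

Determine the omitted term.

Using the first 5 terms:
D1: -5, -7, -9, -11
D2: -2, -2, -2
Constant second difference = -2.
Extend forward: -11 − 2 = -13;  -36 − 13 = -49

-49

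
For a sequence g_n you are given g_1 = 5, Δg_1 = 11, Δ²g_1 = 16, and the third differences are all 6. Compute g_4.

92

Build the table forward from the leading diagonal:
Δ³: 6, 6, 6, 6
Δ²: 16, 22, 28, 34
Δ: 11, 27, 49, 77
g: 5, 16, 43, 92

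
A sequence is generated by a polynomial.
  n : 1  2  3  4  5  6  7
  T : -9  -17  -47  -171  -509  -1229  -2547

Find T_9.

First differences: -8  -30  -124  -338  -720  -1318
Second differences: -22  -94  -214  -382  -598
Third differences: -72  -120  -168  -216
Fourth differences: -48  -48  -48
Fourth differences constant at -48.
-216 − 48 = -264;  -598 − 264 = -862;  -1318 − 862 = -2180;  -2547 − 2180 = -4727
-264 − 48 = -312;  -862 − 312 = -1174;  -2180 − 1174 = -3354;  -4727 − 3354 = -8081

-8081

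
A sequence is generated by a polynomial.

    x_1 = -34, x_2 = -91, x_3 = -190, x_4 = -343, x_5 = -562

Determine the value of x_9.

-2338

First differences: -57, -99, -153, -219
Second differences: -42, -54, -66
Third differences: -12, -12
The third differences are constant (-12).
-66 − 12 = -78;  -219 − 78 = -297;  -562 − 297 = -859
-78 − 12 = -90;  -297 − 90 = -387;  -859 − 387 = -1246
-90 − 12 = -102;  -387 − 102 = -489;  -1246 − 489 = -1735
-102 − 12 = -114;  -489 − 114 = -603;  -1735 − 603 = -2338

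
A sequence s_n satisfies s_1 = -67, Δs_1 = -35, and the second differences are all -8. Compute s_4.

Build the table forward from the leading diagonal:
Second differences: -8, -8, -8, -8
First differences: -35, -43, -51, -59
s: -67, -102, -145, -196

-196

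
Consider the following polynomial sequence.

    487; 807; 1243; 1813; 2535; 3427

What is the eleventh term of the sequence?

11067

320, 436, 570, 722, 892
116, 134, 152, 170
18, 18, 18
The third differences are constant (18).
170 + 18 = 188;  892 + 188 = 1080;  3427 + 1080 = 4507
188 + 18 = 206;  1080 + 206 = 1286;  4507 + 1286 = 5793
206 + 18 = 224;  1286 + 224 = 1510;  5793 + 1510 = 7303
224 + 18 = 242;  1510 + 242 = 1752;  7303 + 1752 = 9055
242 + 18 = 260;  1752 + 260 = 2012;  9055 + 2012 = 11067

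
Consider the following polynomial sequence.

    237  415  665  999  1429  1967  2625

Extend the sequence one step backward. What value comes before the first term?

119

First differences: 178, 250, 334, 430, 538, 658
Second differences: 72, 84, 96, 108, 120
Third differences: 12, 12, 12, 12
The third differences are constant at 12.
Work back: 72 − 12 = 60;  178 − 60 = 118;  237 − 118 = 119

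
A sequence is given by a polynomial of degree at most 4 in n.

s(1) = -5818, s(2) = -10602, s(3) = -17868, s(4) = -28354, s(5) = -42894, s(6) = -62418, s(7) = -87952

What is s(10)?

-212314

-4784, -7266, -10486, -14540, -19524, -25534
-2482, -3220, -4054, -4984, -6010
-738, -834, -930, -1026
-96, -96, -96
The fourth differences are constant (-96).
-1026 − 96 = -1122;  -6010 − 1122 = -7132;  -25534 − 7132 = -32666;  -87952 − 32666 = -120618
-1122 − 96 = -1218;  -7132 − 1218 = -8350;  -32666 − 8350 = -41016;  -120618 − 41016 = -161634
-1218 − 96 = -1314;  -8350 − 1314 = -9664;  -41016 − 9664 = -50680;  -161634 − 50680 = -212314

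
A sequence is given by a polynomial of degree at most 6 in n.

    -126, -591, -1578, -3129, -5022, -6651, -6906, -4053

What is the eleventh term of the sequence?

52374

-465, -987, -1551, -1893, -1629, -255, 2853
-522, -564, -342, 264, 1374, 3108
-42, 222, 606, 1110, 1734
264, 384, 504, 624
120, 120, 120
The fifth differences are constant (120).
624 + 120 = 744;  1734 + 744 = 2478;  3108 + 2478 = 5586;  2853 + 5586 = 8439;  -4053 + 8439 = 4386
744 + 120 = 864;  2478 + 864 = 3342;  5586 + 3342 = 8928;  8439 + 8928 = 17367;  4386 + 17367 = 21753
864 + 120 = 984;  3342 + 984 = 4326;  8928 + 4326 = 13254;  17367 + 13254 = 30621;  21753 + 30621 = 52374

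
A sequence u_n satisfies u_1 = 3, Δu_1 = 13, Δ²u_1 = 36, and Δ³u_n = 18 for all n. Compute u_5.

Build the table forward from the leading diagonal:
Third differences: 18  18  18  18  18
Second differences: 36  54  72  90  108
First differences: 13  49  103  175  265
u: 3  16  65  168  343

343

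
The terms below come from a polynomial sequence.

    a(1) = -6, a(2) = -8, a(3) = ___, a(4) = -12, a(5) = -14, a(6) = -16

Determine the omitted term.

Using the last 3 terms:
Δ: -2, -2
Constant first difference = -2.
Extend backward: -12 + 2 = -10

-10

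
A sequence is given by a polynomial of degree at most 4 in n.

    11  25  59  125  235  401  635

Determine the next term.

Δ: 14  34  66  110  166  234
Δ²: 20  32  44  56  68
Δ³: 12  12  12  12
The third differences are constant (12).
68 + 12 = 80;  234 + 80 = 314;  635 + 314 = 949

949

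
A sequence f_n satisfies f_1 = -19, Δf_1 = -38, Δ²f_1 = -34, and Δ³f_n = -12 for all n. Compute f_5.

Build the table forward from the leading diagonal:
Δ³: -12, -12, -12, -12, -12
Δ²: -34, -46, -58, -70, -82
Δ: -38, -72, -118, -176, -246
f: -19, -57, -129, -247, -423

-423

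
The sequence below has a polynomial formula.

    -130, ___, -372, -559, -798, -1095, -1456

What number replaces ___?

-231

Using the last 5 terms:
First differences: -187  -239  -297  -361
Second differences: -52  -58  -64
Third differences: -6  -6
Constant third difference = -6.
Extend backward: -52 + 6 = -46;  -187 + 46 = -141;  -372 + 141 = -231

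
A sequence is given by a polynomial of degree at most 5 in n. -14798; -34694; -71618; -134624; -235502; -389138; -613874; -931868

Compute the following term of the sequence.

-1369454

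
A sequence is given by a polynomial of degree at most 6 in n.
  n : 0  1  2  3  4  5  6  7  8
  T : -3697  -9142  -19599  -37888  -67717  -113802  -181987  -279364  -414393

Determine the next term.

-597022

D1: -5445, -10457, -18289, -29829, -46085, -68185, -97377, -135029
D2: -5012, -7832, -11540, -16256, -22100, -29192, -37652
D3: -2820, -3708, -4716, -5844, -7092, -8460
D4: -888, -1008, -1128, -1248, -1368
D5: -120, -120, -120, -120
The fifth differences are constant (-120).
-1368 − 120 = -1488;  -8460 − 1488 = -9948;  -37652 − 9948 = -47600;  -135029 − 47600 = -182629;  -414393 − 182629 = -597022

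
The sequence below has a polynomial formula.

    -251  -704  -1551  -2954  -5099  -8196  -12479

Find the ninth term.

Δ: -453  -847  -1403  -2145  -3097  -4283
Δ²: -394  -556  -742  -952  -1186
Δ³: -162  -186  -210  -234
Δ⁴: -24  -24  -24
Constant fourth difference = -24, so extend:
-234 − 24 = -258;  -1186 − 258 = -1444;  -4283 − 1444 = -5727;  -12479 − 5727 = -18206
-258 − 24 = -282;  -1444 − 282 = -1726;  -5727 − 1726 = -7453;  -18206 − 7453 = -25659

-25659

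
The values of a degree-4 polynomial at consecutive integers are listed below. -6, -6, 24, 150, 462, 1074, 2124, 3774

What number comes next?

D1: 0, 30, 126, 312, 612, 1050, 1650
D2: 30, 96, 186, 300, 438, 600
D3: 66, 90, 114, 138, 162
D4: 24, 24, 24, 24
Constant fourth difference = 24, so extend:
162 + 24 = 186;  600 + 186 = 786;  1650 + 786 = 2436;  3774 + 2436 = 6210

6210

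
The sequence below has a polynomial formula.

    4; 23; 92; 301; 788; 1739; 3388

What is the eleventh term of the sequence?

23324

19, 69, 209, 487, 951, 1649
50, 140, 278, 464, 698
90, 138, 186, 234
48, 48, 48
The fourth differences are constant (48).
234 + 48 = 282;  698 + 282 = 980;  1649 + 980 = 2629;  3388 + 2629 = 6017
282 + 48 = 330;  980 + 330 = 1310;  2629 + 1310 = 3939;  6017 + 3939 = 9956
330 + 48 = 378;  1310 + 378 = 1688;  3939 + 1688 = 5627;  9956 + 5627 = 15583
378 + 48 = 426;  1688 + 426 = 2114;  5627 + 2114 = 7741;  15583 + 7741 = 23324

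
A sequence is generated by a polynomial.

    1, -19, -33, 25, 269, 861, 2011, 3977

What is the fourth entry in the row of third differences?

First differences: -20, -14, 58, 244, 592, 1150, 1966
Second differences: 6, 72, 186, 348, 558, 816
Third differences: 66, 114, 162, 210, 258
Fourth differences: 48, 48, 48, 48

210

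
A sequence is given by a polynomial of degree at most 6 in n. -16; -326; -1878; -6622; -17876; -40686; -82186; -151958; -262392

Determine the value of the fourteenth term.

-2100062

First differences: -310 , -1552 , -4744 , -11254 , -22810 , -41500 , -69772 , -110434
Second differences: -1242 , -3192 , -6510 , -11556 , -18690 , -28272 , -40662
Third differences: -1950 , -3318 , -5046 , -7134 , -9582 , -12390
Fourth differences: -1368 , -1728 , -2088 , -2448 , -2808
Fifth differences: -360 , -360 , -360 , -360
Constant fifth difference = -360, so extend:
-2808 − 360 = -3168;  -12390 − 3168 = -15558;  -40662 − 15558 = -56220;  -110434 − 56220 = -166654;  -262392 − 166654 = -429046
-3168 − 360 = -3528;  -15558 − 3528 = -19086;  -56220 − 19086 = -75306;  -166654 − 75306 = -241960;  -429046 − 241960 = -671006
-3528 − 360 = -3888;  -19086 − 3888 = -22974;  -75306 − 22974 = -98280;  -241960 − 98280 = -340240;  -671006 − 340240 = -1011246
-3888 − 360 = -4248;  -22974 − 4248 = -27222;  -98280 − 27222 = -125502;  -340240 − 125502 = -465742;  -1011246 − 465742 = -1476988
-4248 − 360 = -4608;  -27222 − 4608 = -31830;  -125502 − 31830 = -157332;  -465742 − 157332 = -623074;  -1476988 − 623074 = -2100062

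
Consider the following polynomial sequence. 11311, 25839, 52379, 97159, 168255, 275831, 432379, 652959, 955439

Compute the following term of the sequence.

14528, 26540, 44780, 71096, 107576, 156548, 220580, 302480
12012, 18240, 26316, 36480, 48972, 64032, 81900
6228, 8076, 10164, 12492, 15060, 17868
1848, 2088, 2328, 2568, 2808
240, 240, 240, 240
The fifth differences are constant (240).
2808 + 240 = 3048;  17868 + 3048 = 20916;  81900 + 20916 = 102816;  302480 + 102816 = 405296;  955439 + 405296 = 1360735

1360735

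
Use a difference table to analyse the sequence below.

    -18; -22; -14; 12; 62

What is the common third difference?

6

Δ: -4, 8, 26, 50
Δ²: 12, 18, 24
Δ³: 6, 6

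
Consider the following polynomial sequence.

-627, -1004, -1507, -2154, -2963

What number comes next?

-3952

-377, -503, -647, -809
-126, -144, -162
-18, -18
Third differences constant at -18.
-162 − 18 = -180;  -809 − 180 = -989;  -2963 − 989 = -3952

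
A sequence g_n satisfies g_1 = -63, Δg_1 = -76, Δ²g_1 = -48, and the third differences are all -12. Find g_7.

-1479

Build the table forward from the leading diagonal:
Δ³: -12, -12, -12, -12, -12, -12, -12
Δ²: -48, -60, -72, -84, -96, -108, -120
Δ: -76, -124, -184, -256, -340, -436, -544
g: -63, -139, -263, -447, -703, -1043, -1479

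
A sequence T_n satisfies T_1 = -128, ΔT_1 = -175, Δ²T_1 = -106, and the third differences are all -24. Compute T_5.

-1560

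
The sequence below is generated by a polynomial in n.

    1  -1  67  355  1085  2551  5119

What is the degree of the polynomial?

Δ: -2, 68, 288, 730, 1466, 2568
Δ²: 70, 220, 442, 736, 1102
Δ³: 150, 222, 294, 366
Δ⁴: 72, 72, 72
The fourth differences are constant, so the polynomial has degree 4.

4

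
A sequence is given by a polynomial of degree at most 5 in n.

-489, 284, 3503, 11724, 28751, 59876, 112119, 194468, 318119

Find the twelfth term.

1087004

D1: 773, 3219, 8221, 17027, 31125, 52243, 82349, 123651
D2: 2446, 5002, 8806, 14098, 21118, 30106, 41302
D3: 2556, 3804, 5292, 7020, 8988, 11196
D4: 1248, 1488, 1728, 1968, 2208
D5: 240, 240, 240, 240
Constant fifth difference = 240, so extend:
2208 + 240 = 2448;  11196 + 2448 = 13644;  41302 + 13644 = 54946;  123651 + 54946 = 178597;  318119 + 178597 = 496716
2448 + 240 = 2688;  13644 + 2688 = 16332;  54946 + 16332 = 71278;  178597 + 71278 = 249875;  496716 + 249875 = 746591
2688 + 240 = 2928;  16332 + 2928 = 19260;  71278 + 19260 = 90538;  249875 + 90538 = 340413;  746591 + 340413 = 1087004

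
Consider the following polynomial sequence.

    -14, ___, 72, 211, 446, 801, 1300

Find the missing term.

Using the last 5 terms:
D1: 139  235  355  499
D2: 96  120  144
D3: 24  24
Constant third difference = 24.
Extend backward: 96 − 24 = 72;  139 − 72 = 67;  72 − 67 = 5

5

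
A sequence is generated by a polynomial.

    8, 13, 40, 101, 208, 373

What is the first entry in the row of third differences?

Δ: 5, 27, 61, 107, 165
Δ²: 22, 34, 46, 58
Δ³: 12, 12, 12

12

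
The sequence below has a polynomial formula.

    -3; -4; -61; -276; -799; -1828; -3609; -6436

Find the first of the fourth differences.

Δ: -1, -57, -215, -523, -1029, -1781, -2827
Δ²: -56, -158, -308, -506, -752, -1046
Δ³: -102, -150, -198, -246, -294
Δ⁴: -48, -48, -48, -48

-48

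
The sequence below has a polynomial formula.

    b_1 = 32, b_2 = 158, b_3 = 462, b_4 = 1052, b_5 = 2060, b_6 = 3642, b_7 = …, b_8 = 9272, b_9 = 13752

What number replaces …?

5978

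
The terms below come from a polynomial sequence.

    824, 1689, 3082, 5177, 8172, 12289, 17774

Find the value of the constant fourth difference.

24

Δ: 865, 1393, 2095, 2995, 4117, 5485
Δ²: 528, 702, 900, 1122, 1368
Δ³: 174, 198, 222, 246
Δ⁴: 24, 24, 24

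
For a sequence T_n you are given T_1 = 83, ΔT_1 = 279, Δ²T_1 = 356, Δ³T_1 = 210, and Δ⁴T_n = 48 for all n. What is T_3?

Build the table forward from the leading diagonal:
Fourth differences: 48, 48, 48
Third differences: 210, 258, 306
Second differences: 356, 566, 824
First differences: 279, 635, 1201
T: 83, 362, 997

997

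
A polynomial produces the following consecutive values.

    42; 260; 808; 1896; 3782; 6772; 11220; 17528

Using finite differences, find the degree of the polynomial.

4

218, 548, 1088, 1886, 2990, 4448, 6308
330, 540, 798, 1104, 1458, 1860
210, 258, 306, 354, 402
48, 48, 48, 48
The fourth differences are constant, so the polynomial has degree 4.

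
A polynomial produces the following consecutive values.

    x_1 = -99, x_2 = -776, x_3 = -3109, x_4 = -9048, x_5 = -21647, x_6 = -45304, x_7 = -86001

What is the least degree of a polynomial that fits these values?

D1: -677, -2333, -5939, -12599, -23657, -40697
D2: -1656, -3606, -6660, -11058, -17040
D3: -1950, -3054, -4398, -5982
D4: -1104, -1344, -1584
D5: -240, -240
The fifth differences are constant, so the polynomial has degree 5.

5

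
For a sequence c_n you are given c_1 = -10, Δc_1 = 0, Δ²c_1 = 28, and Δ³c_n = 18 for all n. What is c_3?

Build the table forward from the leading diagonal:
Third differences: 18  18  18
Second differences: 28  46  64
First differences: 0  28  74
c: -10  -10  18

18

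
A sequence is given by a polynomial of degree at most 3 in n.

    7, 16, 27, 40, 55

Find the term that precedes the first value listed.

D1: 9  11  13  15
D2: 2  2  2
The second differences are constant at 2.
Work back: 9 − 2 = 7;  7 − 7 = 0

0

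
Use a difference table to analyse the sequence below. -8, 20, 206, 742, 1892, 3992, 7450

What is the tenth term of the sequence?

31132

First differences: 28  186  536  1150  2100  3458
Second differences: 158  350  614  950  1358
Third differences: 192  264  336  408
Fourth differences: 72  72  72
The fourth differences are constant (72).
408 + 72 = 480;  1358 + 480 = 1838;  3458 + 1838 = 5296;  7450 + 5296 = 12746
480 + 72 = 552;  1838 + 552 = 2390;  5296 + 2390 = 7686;  12746 + 7686 = 20432
552 + 72 = 624;  2390 + 624 = 3014;  7686 + 3014 = 10700;  20432 + 10700 = 31132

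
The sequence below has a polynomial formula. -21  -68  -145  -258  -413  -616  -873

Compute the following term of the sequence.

D1: -47, -77, -113, -155, -203, -257
D2: -30, -36, -42, -48, -54
D3: -6, -6, -6, -6
Constant third difference = -6, so extend:
-54 − 6 = -60;  -257 − 60 = -317;  -873 − 317 = -1190

-1190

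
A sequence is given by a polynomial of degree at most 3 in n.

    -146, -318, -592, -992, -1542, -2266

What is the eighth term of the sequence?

-4332

-172, -274, -400, -550, -724
-102, -126, -150, -174
-24, -24, -24
Constant third difference = -24, so extend:
-174 − 24 = -198;  -724 − 198 = -922;  -2266 − 922 = -3188
-198 − 24 = -222;  -922 − 222 = -1144;  -3188 − 1144 = -4332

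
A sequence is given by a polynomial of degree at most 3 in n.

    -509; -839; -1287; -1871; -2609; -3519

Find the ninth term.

D1: -330 , -448 , -584 , -738 , -910
D2: -118 , -136 , -154 , -172
D3: -18 , -18 , -18
Third differences constant at -18.
-172 − 18 = -190;  -910 − 190 = -1100;  -3519 − 1100 = -4619
-190 − 18 = -208;  -1100 − 208 = -1308;  -4619 − 1308 = -5927
-208 − 18 = -226;  -1308 − 226 = -1534;  -5927 − 1534 = -7461

-7461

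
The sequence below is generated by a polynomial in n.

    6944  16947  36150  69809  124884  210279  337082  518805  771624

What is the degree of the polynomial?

5

10003, 19203, 33659, 55075, 85395, 126803, 181723, 252819
9200, 14456, 21416, 30320, 41408, 54920, 71096
5256, 6960, 8904, 11088, 13512, 16176
1704, 1944, 2184, 2424, 2664
240, 240, 240, 240
The fifth differences are constant, so the polynomial has degree 5.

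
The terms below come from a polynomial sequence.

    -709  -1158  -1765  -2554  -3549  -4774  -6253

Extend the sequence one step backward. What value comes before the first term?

-394

Δ: -449, -607, -789, -995, -1225, -1479
Δ²: -158, -182, -206, -230, -254
Δ³: -24, -24, -24, -24
The third differences are constant at -24.
Work back: -158 + 24 = -134;  -449 + 134 = -315;  -709 + 315 = -394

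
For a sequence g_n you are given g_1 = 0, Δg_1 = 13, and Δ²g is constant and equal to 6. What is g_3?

Build the table forward from the leading diagonal:
Second differences: 6, 6, 6
First differences: 13, 19, 25
g: 0, 13, 32

32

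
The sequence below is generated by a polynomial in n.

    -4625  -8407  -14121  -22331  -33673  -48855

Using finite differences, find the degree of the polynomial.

4

Δ: -3782, -5714, -8210, -11342, -15182
Δ²: -1932, -2496, -3132, -3840
Δ³: -564, -636, -708
Δ⁴: -72, -72
The fourth differences are constant, so the polynomial has degree 4.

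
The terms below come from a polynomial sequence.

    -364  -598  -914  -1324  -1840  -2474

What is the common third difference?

D1: -234, -316, -410, -516, -634
D2: -82, -94, -106, -118
D3: -12, -12, -12

-12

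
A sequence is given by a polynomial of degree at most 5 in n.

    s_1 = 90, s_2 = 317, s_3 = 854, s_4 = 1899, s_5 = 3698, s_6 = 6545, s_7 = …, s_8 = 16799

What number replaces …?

10782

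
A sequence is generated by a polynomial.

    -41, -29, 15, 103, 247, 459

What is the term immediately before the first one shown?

D1: 12  44  88  144  212
D2: 32  44  56  68
D3: 12  12  12
The third differences are constant at 12.
Work back: 32 − 12 = 20;  12 − 20 = -8;  -41 + 8 = -33

-33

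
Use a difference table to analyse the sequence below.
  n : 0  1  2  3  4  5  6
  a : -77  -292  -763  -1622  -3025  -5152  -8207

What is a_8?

-18037

D1: -215  -471  -859  -1403  -2127  -3055
D2: -256  -388  -544  -724  -928
D3: -132  -156  -180  -204
D4: -24  -24  -24
Fourth differences constant at -24.
-204 − 24 = -228;  -928 − 228 = -1156;  -3055 − 1156 = -4211;  -8207 − 4211 = -12418
-228 − 24 = -252;  -1156 − 252 = -1408;  -4211 − 1408 = -5619;  -12418 − 5619 = -18037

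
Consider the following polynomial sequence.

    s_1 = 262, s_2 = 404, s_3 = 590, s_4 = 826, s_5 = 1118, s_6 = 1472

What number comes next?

142 , 186 , 236 , 292 , 354
44 , 50 , 56 , 62
6 , 6 , 6
The third differences are constant (6).
62 + 6 = 68;  354 + 68 = 422;  1472 + 422 = 1894

1894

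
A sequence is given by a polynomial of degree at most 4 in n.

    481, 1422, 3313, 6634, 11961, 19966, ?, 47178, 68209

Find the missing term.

Using the first 6 terms:
First differences: 941  1891  3321  5327  8005
Second differences: 950  1430  2006  2678
Third differences: 480  576  672
Fourth differences: 96  96
Constant fourth difference = 96.
Extend forward: 672 + 96 = 768;  2678 + 768 = 3446;  8005 + 3446 = 11451;  19966 + 11451 = 31417

31417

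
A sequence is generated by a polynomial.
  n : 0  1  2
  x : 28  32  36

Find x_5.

D1: 4, 4
First differences constant at 4.
36 + 4 = 40
40 + 4 = 44
44 + 4 = 48

48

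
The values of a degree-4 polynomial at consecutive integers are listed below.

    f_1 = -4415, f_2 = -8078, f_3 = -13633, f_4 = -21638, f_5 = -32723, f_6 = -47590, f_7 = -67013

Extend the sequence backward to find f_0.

-2158

D1: -3663, -5555, -8005, -11085, -14867, -19423
D2: -1892, -2450, -3080, -3782, -4556
D3: -558, -630, -702, -774
D4: -72, -72, -72
The fourth differences are constant at -72.
Work back: -558 + 72 = -486;  -1892 + 486 = -1406;  -3663 + 1406 = -2257;  -4415 + 2257 = -2158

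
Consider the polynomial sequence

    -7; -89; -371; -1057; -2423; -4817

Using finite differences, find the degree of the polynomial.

Δ: -82, -282, -686, -1366, -2394
Δ²: -200, -404, -680, -1028
Δ³: -204, -276, -348
Δ⁴: -72, -72
The fourth differences are constant, so the polynomial has degree 4.

4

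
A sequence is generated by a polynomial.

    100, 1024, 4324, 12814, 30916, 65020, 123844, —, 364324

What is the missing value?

Using the first 7 terms:
D1: 924  3300  8490  18102  34104  58824
D2: 2376  5190  9612  16002  24720
D3: 2814  4422  6390  8718
D4: 1608  1968  2328
D5: 360  360
Constant fifth difference = 360.
Extend forward: 2328 + 360 = 2688;  8718 + 2688 = 11406;  24720 + 11406 = 36126;  58824 + 36126 = 94950;  123844 + 94950 = 218794

218794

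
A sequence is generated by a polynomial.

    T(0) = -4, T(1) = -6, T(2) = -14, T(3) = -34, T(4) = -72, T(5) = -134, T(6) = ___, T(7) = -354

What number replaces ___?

-226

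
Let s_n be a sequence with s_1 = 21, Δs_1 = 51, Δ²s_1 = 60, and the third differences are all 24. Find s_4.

Build the table forward from the leading diagonal:
Third differences: 24, 24, 24, 24
Second differences: 60, 84, 108, 132
First differences: 51, 111, 195, 303
s: 21, 72, 183, 378

378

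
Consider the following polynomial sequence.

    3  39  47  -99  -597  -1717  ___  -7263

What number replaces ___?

-3801

Using the first 6 terms:
Δ: 36, 8, -146, -498, -1120
Δ²: -28, -154, -352, -622
Δ³: -126, -198, -270
Δ⁴: -72, -72
Constant fourth difference = -72.
Extend forward: -270 − 72 = -342;  -622 − 342 = -964;  -1120 − 964 = -2084;  -1717 − 2084 = -3801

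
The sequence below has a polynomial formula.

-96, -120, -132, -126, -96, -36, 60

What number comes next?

Δ: -24, -12, 6, 30, 60, 96
Δ²: 12, 18, 24, 30, 36
Δ³: 6, 6, 6, 6
Constant third difference = 6, so extend:
36 + 6 = 42;  96 + 42 = 138;  60 + 138 = 198

198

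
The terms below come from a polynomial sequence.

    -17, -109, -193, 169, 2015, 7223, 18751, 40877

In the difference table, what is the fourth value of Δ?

Δ: -92, -84, 362, 1846, 5208, 11528, 22126
Δ²: 8, 446, 1484, 3362, 6320, 10598
Δ³: 438, 1038, 1878, 2958, 4278
Δ⁴: 600, 840, 1080, 1320
Δ⁵: 240, 240, 240

1846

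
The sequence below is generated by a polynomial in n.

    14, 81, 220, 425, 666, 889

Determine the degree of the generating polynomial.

Δ: 67, 139, 205, 241, 223
Δ²: 72, 66, 36, -18
Δ³: -6, -30, -54
Δ⁴: -24, -24
The fourth differences are constant, so the polynomial has degree 4.

4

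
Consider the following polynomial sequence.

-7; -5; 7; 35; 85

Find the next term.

D1: 2 , 12 , 28 , 50
D2: 10 , 16 , 22
D3: 6 , 6
The third differences are constant (6).
22 + 6 = 28;  50 + 28 = 78;  85 + 78 = 163

163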